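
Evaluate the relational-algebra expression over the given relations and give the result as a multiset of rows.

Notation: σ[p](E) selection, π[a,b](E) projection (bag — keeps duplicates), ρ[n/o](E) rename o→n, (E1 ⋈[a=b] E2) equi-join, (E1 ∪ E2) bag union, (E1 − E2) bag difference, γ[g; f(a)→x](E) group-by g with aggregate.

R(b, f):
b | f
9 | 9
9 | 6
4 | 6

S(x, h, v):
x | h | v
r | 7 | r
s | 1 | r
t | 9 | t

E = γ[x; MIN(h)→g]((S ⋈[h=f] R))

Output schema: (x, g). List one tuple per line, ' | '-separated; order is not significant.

Stepwise |·|:
  S → 3
  R → 3
  (S ⋈[h=f] R) → 1
  γ[x; MIN(h)→g]((S ⋈[h=f] R)) → 1

== RESULT ==
x | g
t | 9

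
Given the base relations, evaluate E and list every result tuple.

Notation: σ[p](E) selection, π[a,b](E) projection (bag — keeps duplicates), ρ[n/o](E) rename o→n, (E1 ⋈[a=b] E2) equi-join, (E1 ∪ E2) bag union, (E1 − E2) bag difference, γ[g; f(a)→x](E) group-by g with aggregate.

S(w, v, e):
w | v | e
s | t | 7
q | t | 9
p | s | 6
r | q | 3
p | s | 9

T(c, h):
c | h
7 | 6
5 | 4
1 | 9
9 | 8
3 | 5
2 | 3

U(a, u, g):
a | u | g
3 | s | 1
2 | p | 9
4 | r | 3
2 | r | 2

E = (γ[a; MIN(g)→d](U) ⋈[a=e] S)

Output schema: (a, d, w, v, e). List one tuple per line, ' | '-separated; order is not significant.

Subexpression sizes:
  U → 4
  γ[a; MIN(g)→d](U) → 3
  S → 5
  (γ[a; MIN(g)→d](U) ⋈[a=e] S) → 1

== RESULT ==
a | d | w | v | e
3 | 1 | r | q | 3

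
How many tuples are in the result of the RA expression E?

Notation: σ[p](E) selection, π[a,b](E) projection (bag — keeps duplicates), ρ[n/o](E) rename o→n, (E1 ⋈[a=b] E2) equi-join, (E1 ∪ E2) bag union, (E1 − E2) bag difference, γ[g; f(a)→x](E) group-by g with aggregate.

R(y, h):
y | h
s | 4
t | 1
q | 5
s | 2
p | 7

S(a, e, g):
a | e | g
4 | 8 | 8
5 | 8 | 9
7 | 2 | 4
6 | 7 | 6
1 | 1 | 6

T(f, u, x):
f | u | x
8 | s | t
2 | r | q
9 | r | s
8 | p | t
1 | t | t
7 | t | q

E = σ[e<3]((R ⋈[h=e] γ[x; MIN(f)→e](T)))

Subexpression sizes:
  R → 5
  T → 6
  γ[x; MIN(f)→e](T) → 3
  (R ⋈[h=e] γ[x; MIN(f)→e](T)) → 2
  σ[e<3]((R ⋈[h=e] γ[x; MIN(f)→e](T))) → 2

|E| = 2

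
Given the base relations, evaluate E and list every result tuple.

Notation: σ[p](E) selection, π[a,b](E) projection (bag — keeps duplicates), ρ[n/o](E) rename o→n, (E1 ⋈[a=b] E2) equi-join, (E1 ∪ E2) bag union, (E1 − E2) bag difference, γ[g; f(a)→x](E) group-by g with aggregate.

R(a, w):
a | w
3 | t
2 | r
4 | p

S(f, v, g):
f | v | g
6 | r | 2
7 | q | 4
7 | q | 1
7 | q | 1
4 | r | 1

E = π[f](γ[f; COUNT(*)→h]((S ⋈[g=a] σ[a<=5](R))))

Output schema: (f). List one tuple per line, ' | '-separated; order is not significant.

Subexpression sizes:
  S → 5
  R → 3
  σ[a<=5](R) → 3
  (S ⋈[g=a] σ[a<=5](R)) → 2
  γ[f; COUNT(*)→h]((S ⋈[g=a] σ[a<=5](R))) → 2
  π[f](γ[f; COUNT(*)→h]((S ⋈[g=a] σ[a<=5](R)))) → 2

== RESULT ==
f
6
7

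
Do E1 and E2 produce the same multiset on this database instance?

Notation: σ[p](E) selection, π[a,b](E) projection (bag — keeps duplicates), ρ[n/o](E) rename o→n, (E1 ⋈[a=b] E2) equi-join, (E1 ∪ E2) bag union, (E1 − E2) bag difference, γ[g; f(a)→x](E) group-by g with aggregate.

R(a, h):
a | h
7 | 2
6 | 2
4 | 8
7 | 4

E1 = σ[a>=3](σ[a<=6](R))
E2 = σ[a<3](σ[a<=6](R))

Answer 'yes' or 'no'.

E1 stepwise |·|:
  R → 4
  σ[a<=6](R) → 2
  σ[a>=3](σ[a<=6](R)) → 2
E2 stepwise |·|:
  R → 4
  σ[a<=6](R) → 2
  σ[a<3](σ[a<=6](R)) → 0

E1 result:
a | h
4 | 8
6 | 2
E2 result:
a | h
(0 rows)
Witness: (6, 2) appears 1× in E1 but 0× in E2.

no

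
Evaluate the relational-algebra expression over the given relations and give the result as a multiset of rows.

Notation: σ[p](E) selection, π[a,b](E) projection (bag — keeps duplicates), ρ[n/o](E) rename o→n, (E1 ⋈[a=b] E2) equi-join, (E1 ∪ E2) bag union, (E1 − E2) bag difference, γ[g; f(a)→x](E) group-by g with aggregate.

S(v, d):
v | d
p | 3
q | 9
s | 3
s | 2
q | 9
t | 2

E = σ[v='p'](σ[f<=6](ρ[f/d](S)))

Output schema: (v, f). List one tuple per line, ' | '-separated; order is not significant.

Subexpression sizes:
  S → 6
  ρ[f/d](S) → 6
  σ[f<=6](ρ[f/d](S)) → 4
  σ[v='p'](σ[f<=6](ρ[f/d](S))) → 1

== RESULT ==
v | f
p | 3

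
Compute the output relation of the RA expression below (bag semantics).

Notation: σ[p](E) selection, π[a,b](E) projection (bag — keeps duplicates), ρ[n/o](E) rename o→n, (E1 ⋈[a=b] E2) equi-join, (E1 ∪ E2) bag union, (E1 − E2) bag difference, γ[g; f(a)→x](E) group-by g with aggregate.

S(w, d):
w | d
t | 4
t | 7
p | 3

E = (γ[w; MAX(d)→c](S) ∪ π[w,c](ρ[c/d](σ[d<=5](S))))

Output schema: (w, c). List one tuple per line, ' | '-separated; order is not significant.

Stepwise |·|:
  S → 3
  γ[w; MAX(d)→c](S) → 2
  S → 3
  σ[d<=5](S) → 2
  ρ[c/d](σ[d<=5](S)) → 2
  π[w,c](ρ[c/d](σ[d<=5](S))) → 2
  (γ[w; MAX(d)→c](S) ∪ π[w,c](ρ[c/d](σ[d<=5](S)))) → 4

== RESULT ==
w | c
p | 3
p | 3
t | 4
t | 7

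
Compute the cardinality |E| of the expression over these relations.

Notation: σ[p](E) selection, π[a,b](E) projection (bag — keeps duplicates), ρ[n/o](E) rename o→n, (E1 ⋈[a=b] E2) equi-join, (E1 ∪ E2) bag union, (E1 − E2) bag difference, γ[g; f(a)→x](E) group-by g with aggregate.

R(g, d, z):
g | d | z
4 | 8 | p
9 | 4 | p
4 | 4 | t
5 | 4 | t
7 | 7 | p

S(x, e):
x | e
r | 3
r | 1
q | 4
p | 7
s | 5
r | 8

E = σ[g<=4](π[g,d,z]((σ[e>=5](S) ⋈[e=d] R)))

Subexpression sizes:
  S → 6
  σ[e>=5](S) → 3
  R → 5
  (σ[e>=5](S) ⋈[e=d] R) → 2
  π[g,d,z]((σ[e>=5](S) ⋈[e=d] R)) → 2
  σ[g<=4](π[g,d,z]((σ[e>=5](S) ⋈[e=d] R))) → 1

|E| = 1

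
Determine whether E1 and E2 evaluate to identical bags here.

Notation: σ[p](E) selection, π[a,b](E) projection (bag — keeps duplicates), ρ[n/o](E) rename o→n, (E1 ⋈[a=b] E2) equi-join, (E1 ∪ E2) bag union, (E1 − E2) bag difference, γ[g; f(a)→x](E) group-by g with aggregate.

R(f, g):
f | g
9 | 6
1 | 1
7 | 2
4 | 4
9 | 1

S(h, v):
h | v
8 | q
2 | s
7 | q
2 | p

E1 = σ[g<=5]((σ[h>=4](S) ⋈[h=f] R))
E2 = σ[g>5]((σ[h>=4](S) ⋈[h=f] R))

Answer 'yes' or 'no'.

E1 row counts bottom-up:
  S → 4
  σ[h>=4](S) → 2
  R → 5
  (σ[h>=4](S) ⋈[h=f] R) → 1
  σ[g<=5]((σ[h>=4](S) ⋈[h=f] R)) → 1
E2 row counts bottom-up:
  S → 4
  σ[h>=4](S) → 2
  R → 5
  (σ[h>=4](S) ⋈[h=f] R) → 1
  σ[g>5]((σ[h>=4](S) ⋈[h=f] R)) → 0

E1 result:
h | v | f | g
7 | q | 7 | 2
E2 result:
h | v | f | g
(0 rows)
Witness: (7, 'q', 7, 2) appears 1× in E1 but 0× in E2.

no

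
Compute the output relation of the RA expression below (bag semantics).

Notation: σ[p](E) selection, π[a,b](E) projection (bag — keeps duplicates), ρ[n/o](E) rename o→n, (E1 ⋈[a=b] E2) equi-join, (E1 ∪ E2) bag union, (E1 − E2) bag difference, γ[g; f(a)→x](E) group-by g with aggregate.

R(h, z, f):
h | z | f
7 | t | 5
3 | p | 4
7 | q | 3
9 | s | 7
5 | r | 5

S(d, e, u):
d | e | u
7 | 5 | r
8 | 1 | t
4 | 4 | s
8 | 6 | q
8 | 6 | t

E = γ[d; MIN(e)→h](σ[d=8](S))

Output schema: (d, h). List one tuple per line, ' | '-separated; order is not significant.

Row counts bottom-up:
  S → 5
  σ[d=8](S) → 3
  γ[d; MIN(e)→h](σ[d=8](S)) → 1

== RESULT ==
d | h
8 | 1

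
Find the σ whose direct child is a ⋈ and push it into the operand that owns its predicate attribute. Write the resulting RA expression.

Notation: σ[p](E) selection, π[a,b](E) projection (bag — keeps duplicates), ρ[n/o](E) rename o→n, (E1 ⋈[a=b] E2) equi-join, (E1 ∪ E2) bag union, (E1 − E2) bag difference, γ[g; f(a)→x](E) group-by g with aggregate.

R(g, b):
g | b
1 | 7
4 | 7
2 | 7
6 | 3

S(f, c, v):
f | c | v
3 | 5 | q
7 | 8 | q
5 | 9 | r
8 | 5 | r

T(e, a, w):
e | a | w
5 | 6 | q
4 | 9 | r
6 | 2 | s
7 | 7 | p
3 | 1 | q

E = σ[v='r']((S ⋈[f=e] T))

σ filters on v, owned by the left side.
E' = (σ[v='r'](S) ⋈[f=e] T)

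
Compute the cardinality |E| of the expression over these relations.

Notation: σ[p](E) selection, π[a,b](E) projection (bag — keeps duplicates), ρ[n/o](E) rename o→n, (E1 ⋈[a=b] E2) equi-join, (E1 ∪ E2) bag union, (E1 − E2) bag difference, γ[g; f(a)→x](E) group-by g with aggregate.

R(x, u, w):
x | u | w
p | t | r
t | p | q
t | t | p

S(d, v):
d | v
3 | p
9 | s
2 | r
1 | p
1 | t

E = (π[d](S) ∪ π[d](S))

Per-node cardinality:
  S → 5
  π[d](S) → 5
  S → 5
  π[d](S) → 5
  (π[d](S) ∪ π[d](S)) → 10

|E| = 10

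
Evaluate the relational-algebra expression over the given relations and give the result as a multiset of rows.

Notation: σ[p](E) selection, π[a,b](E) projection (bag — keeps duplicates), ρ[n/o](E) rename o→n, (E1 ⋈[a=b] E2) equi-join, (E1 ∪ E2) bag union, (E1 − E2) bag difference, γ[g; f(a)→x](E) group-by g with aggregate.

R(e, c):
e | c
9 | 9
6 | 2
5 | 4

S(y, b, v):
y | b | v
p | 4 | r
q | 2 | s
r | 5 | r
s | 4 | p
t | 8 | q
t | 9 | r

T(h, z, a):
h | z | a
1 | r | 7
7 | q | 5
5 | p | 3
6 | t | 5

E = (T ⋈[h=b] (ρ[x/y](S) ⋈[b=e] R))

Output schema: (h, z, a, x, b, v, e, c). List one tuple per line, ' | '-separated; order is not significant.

Stepwise |·|:
  T → 4
  S → 6
  ρ[x/y](S) → 6
  R → 3
  (ρ[x/y](S) ⋈[b=e] R) → 2
  (T ⋈[h=b] (ρ[x/y](S) ⋈[b=e] R)) → 1

== RESULT ==
h | z | a | x | b | v | e | c
5 | p | 3 | r | 5 | r | 5 | 4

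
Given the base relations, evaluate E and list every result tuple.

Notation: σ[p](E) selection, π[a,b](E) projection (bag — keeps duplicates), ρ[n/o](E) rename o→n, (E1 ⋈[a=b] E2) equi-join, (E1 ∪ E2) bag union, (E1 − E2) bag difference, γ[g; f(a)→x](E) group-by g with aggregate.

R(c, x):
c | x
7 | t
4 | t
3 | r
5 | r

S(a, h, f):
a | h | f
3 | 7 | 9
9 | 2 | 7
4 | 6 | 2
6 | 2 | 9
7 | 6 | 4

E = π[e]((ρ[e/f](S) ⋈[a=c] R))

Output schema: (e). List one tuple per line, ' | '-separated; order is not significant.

Subexpression sizes:
  S → 5
  ρ[e/f](S) → 5
  R → 4
  (ρ[e/f](S) ⋈[a=c] R) → 3
  π[e]((ρ[e/f](S) ⋈[a=c] R)) → 3

== RESULT ==
e
2
4
9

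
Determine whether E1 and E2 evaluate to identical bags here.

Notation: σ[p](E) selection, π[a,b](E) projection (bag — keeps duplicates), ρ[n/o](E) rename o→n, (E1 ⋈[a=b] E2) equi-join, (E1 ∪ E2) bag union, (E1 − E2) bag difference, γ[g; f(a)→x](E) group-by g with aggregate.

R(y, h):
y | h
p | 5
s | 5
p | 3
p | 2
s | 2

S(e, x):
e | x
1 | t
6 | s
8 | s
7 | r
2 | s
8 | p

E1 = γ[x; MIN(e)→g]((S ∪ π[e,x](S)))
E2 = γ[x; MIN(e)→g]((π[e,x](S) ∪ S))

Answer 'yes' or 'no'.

E1 per-node cardinality:
  S → 6
  S → 6
  π[e,x](S) → 6
  (S ∪ π[e,x](S)) → 12
  γ[x; MIN(e)→g]((S ∪ π[e,x](S))) → 4
E2 per-node cardinality:
  S → 6
  π[e,x](S) → 6
  S → 6
  (π[e,x](S) ∪ S) → 12
  γ[x; MIN(e)→g]((π[e,x](S) ∪ S)) → 4

E1 and E2 produce the same multiset:
x | g
p | 8
r | 7
s | 2
t | 1

yes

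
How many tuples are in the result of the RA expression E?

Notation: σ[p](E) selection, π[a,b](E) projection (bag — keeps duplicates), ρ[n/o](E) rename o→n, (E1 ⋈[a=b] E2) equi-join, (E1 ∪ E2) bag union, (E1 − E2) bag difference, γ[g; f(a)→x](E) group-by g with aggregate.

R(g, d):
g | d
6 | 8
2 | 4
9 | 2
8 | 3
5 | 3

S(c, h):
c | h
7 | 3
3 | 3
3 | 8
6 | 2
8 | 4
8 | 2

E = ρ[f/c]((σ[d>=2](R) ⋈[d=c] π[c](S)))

Stepwise |·|:
  R → 5
  σ[d>=2](R) → 5
  S → 6
  π[c](S) → 6
  (σ[d>=2](R) ⋈[d=c] π[c](S)) → 6
  ρ[f/c]((σ[d>=2](R) ⋈[d=c] π[c](S))) → 6

|E| = 6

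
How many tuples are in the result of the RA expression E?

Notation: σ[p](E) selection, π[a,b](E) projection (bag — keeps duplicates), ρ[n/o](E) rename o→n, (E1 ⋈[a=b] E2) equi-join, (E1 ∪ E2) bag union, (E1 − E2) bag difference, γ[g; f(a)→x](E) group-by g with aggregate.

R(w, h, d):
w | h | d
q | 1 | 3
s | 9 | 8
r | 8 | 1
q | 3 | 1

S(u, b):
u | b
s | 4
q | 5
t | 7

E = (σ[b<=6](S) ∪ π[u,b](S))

Row counts bottom-up:
  S → 3
  σ[b<=6](S) → 2
  S → 3
  π[u,b](S) → 3
  (σ[b<=6](S) ∪ π[u,b](S)) → 5

|E| = 5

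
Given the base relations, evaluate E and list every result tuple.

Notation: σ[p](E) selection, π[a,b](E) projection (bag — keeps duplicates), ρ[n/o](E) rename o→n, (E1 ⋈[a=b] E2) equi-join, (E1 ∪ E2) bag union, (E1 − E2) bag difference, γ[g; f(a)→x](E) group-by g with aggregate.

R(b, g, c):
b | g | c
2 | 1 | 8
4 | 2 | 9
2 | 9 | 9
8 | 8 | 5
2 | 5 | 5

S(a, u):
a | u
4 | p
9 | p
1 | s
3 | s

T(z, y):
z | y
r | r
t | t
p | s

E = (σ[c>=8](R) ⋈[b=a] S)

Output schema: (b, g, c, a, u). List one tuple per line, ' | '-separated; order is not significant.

Stepwise |·|:
  R → 5
  σ[c>=8](R) → 3
  S → 4
  (σ[c>=8](R) ⋈[b=a] S) → 1

== RESULT ==
b | g | c | a | u
4 | 2 | 9 | 4 | p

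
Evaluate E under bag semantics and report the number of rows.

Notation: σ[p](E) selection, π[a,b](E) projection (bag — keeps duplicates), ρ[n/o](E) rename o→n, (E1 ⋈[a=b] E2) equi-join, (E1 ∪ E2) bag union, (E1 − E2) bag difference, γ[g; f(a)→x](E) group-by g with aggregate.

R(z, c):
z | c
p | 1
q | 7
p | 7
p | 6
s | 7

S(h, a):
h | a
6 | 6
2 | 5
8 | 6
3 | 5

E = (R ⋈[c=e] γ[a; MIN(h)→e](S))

Per-node cardinality:
  R → 5
  S → 4
  γ[a; MIN(h)→e](S) → 2
  (R ⋈[c=e] γ[a; MIN(h)→e](S)) → 1

|E| = 1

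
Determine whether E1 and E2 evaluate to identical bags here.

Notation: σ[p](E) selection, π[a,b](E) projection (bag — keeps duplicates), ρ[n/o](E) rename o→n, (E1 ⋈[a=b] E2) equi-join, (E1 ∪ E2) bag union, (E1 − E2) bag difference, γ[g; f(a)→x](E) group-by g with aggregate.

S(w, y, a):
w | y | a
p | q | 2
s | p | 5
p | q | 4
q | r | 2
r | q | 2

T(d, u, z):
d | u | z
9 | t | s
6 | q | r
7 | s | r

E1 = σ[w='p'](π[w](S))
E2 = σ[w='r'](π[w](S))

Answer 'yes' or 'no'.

E1 per-node cardinality:
  S → 5
  π[w](S) → 5
  σ[w='p'](π[w](S)) → 2
E2 per-node cardinality:
  S → 5
  π[w](S) → 5
  σ[w='r'](π[w](S)) → 1

E1 result:
w
p
p
E2 result:
w
r
Witness: ('p',) appears 2× in E1 but 0× in E2.

no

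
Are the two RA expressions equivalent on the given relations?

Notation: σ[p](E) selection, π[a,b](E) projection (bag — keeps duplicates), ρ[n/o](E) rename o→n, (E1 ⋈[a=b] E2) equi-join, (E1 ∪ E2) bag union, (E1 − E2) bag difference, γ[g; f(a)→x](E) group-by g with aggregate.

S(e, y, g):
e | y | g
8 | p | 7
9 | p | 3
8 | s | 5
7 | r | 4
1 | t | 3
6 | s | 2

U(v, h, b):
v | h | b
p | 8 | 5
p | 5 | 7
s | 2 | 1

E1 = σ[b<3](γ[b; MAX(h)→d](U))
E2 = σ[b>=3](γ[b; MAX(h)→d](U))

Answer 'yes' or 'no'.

E1 row counts bottom-up:
  U → 3
  γ[b; MAX(h)→d](U) → 3
  σ[b<3](γ[b; MAX(h)→d](U)) → 1
E2 row counts bottom-up:
  U → 3
  γ[b; MAX(h)→d](U) → 3
  σ[b>=3](γ[b; MAX(h)→d](U)) → 2

E1 result:
b | d
1 | 2
E2 result:
b | d
5 | 8
7 | 5
Witness: (7, 5) appears 0× in E1 but 1× in E2.

no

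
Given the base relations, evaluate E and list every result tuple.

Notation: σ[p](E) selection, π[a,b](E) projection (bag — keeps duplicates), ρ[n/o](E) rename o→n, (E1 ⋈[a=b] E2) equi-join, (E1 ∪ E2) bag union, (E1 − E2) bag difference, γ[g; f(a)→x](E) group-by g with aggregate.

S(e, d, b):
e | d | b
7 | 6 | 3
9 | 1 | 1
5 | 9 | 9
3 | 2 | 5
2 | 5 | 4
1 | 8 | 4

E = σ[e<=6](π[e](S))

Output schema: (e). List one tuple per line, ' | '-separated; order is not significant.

Stepwise |·|:
  S → 6
  π[e](S) → 6
  σ[e<=6](π[e](S)) → 4

== RESULT ==
e
1
2
3
5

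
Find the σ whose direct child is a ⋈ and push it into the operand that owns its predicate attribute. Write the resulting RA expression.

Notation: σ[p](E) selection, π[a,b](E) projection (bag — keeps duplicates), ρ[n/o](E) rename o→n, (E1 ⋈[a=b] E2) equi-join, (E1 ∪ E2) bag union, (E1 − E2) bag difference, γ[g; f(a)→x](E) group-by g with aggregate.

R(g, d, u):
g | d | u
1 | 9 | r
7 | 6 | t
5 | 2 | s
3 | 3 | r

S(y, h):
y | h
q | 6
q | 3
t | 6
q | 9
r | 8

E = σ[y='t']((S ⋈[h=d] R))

σ filters on y, owned by the left side.
E' = (σ[y='t'](S) ⋈[h=d] R)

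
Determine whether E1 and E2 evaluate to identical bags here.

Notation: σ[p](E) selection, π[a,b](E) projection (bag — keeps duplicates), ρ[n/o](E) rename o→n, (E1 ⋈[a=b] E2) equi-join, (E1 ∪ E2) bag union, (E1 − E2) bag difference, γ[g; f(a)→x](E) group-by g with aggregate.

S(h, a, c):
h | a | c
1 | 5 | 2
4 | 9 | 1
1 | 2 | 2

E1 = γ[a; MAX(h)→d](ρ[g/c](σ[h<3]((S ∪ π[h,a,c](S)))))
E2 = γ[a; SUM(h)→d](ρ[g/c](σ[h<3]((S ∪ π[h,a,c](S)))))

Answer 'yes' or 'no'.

E1 per-node cardinality:
  S → 3
  S → 3
  π[h,a,c](S) → 3
  (S ∪ π[h,a,c](S)) → 6
  σ[h<3]((S ∪ π[h,a,c](S))) → 4
  ρ[g/c](σ[h<3]((S ∪ π[h,a,c](S)))) → 4
  γ[a; MAX(h)→d](ρ[g/c](σ[h<3]((S ∪ π[h,a,c](S))))) → 2
E2 per-node cardinality:
  S → 3
  S → 3
  π[h,a,c](S) → 3
  (S ∪ π[h,a,c](S)) → 6
  σ[h<3]((S ∪ π[h,a,c](S))) → 4
  ρ[g/c](σ[h<3]((S ∪ π[h,a,c](S)))) → 4
  γ[a; SUM(h)→d](ρ[g/c](σ[h<3]((S ∪ π[h,a,c](S))))) → 2

E1 result:
a | d
2 | 1
5 | 1
E2 result:
a | d
2 | 2
5 | 2
Witness: (5, 1) appears 1× in E1 but 0× in E2.

no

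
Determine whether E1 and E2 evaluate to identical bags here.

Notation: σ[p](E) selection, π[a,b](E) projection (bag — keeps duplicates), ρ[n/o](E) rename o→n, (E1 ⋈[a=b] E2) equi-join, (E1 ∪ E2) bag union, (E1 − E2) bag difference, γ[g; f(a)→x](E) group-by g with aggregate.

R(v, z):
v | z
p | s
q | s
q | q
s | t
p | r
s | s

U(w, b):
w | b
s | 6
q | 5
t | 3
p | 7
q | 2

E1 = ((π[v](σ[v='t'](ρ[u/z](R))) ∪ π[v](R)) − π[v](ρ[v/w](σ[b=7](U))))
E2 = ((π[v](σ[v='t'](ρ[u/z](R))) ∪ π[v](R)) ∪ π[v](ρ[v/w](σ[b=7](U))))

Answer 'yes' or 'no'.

E1 row counts bottom-up:
  R → 6
  ρ[u/z](R) → 6
  σ[v='t'](ρ[u/z](R)) → 0
  π[v](σ[v='t'](ρ[u/z](R))) → 0
  R → 6
  π[v](R) → 6
  (π[v](σ[v='t'](ρ[u/z](R))) ∪ π[v](R)) → 6
  U → 5
  σ[b=7](U) → 1
  ρ[v/w](σ[b=7](U)) → 1
  π[v](ρ[v/w](σ[b=7](U))) → 1
  ((π[v](σ[v='t'](ρ[u/z](R))) ∪ π[v](R)) − π[v](ρ[v/w](σ[b=7](U)))) → 5
E2 row counts bottom-up:
  R → 6
  ρ[u/z](R) → 6
  σ[v='t'](ρ[u/z](R)) → 0
  π[v](σ[v='t'](ρ[u/z](R))) → 0
  R → 6
  π[v](R) → 6
  (π[v](σ[v='t'](ρ[u/z](R))) ∪ π[v](R)) → 6
  U → 5
  σ[b=7](U) → 1
  ρ[v/w](σ[b=7](U)) → 1
  π[v](ρ[v/w](σ[b=7](U))) → 1
  ((π[v](σ[v='t'](ρ[u/z](R))) ∪ π[v](R)) ∪ π[v](ρ[v/w](σ[b=7](U)))) → 7

E1 result:
v
p
q
q
s
s
E2 result:
v
p
p
p
q
q
s
s
Witness: ('p',) appears 1× in E1 but 3× in E2.

no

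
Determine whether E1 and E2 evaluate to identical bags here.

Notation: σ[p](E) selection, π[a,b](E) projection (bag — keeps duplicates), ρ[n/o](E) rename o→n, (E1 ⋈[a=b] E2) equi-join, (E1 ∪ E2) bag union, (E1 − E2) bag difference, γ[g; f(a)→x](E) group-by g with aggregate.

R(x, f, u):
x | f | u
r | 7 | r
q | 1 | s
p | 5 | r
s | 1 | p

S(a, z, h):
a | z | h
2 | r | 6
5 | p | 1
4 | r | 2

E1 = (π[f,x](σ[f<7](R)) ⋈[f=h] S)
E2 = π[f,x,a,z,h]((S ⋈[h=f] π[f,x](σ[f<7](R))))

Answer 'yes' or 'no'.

E1 stepwise |·|:
  R → 4
  σ[f<7](R) → 3
  π[f,x](σ[f<7](R)) → 3
  S → 3
  (π[f,x](σ[f<7](R)) ⋈[f=h] S) → 2
E2 stepwise |·|:
  S → 3
  R → 4
  σ[f<7](R) → 3
  π[f,x](σ[f<7](R)) → 3
  (S ⋈[h=f] π[f,x](σ[f<7](R))) → 2
  π[f,x,a,z,h]((S ⋈[h=f] π[f,x](σ[f<7](R)))) → 2

E1 and E2 produce the same multiset:
f | x | a | z | h
1 | q | 5 | p | 1
1 | s | 5 | p | 1

yes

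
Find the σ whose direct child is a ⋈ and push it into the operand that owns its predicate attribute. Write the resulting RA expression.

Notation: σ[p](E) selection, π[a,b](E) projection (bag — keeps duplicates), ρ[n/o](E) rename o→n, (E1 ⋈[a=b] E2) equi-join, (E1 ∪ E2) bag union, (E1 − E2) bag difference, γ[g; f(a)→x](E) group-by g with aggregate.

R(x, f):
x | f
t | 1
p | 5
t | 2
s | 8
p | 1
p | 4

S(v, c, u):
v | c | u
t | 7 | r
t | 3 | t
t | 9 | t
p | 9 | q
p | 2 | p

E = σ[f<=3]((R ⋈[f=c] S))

σ filters on f, owned by the left side.
E' = (σ[f<=3](R) ⋈[f=c] S)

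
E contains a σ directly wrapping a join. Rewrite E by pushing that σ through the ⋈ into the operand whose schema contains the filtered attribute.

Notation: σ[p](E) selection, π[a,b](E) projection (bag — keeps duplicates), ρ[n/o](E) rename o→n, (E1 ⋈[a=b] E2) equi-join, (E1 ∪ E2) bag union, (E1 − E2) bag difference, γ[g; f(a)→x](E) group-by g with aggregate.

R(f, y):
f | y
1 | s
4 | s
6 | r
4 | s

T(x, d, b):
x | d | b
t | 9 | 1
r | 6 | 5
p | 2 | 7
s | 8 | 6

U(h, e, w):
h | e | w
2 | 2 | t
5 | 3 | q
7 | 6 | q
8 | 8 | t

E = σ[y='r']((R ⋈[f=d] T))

σ filters on y, owned by the left side.
E' = (σ[y='r'](R) ⋈[f=d] T)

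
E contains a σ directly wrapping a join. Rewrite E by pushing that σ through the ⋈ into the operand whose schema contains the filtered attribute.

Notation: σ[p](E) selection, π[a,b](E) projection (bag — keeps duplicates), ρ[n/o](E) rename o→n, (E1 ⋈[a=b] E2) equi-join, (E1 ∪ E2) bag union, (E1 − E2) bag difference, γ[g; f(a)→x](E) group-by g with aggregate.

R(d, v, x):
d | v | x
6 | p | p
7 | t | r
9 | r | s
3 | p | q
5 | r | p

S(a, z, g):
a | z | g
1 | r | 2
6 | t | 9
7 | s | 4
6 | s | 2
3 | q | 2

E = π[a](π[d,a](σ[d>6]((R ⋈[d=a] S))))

σ filters on d, owned by the left side.
E' = π[a](π[d,a]((σ[d>6](R) ⋈[d=a] S)))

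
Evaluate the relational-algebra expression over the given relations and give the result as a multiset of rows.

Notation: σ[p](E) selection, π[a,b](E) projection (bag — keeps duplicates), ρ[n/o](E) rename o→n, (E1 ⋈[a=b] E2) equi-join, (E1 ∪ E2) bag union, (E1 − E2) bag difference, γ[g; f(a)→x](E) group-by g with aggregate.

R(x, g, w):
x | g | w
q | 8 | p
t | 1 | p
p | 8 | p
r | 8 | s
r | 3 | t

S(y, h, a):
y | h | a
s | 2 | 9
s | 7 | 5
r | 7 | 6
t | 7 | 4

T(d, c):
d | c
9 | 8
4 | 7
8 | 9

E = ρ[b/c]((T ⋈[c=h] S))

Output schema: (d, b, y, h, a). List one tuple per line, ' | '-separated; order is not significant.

Per-node cardinality:
  T → 3
  S → 4
  (T ⋈[c=h] S) → 3
  ρ[b/c]((T ⋈[c=h] S)) → 3

== RESULT ==
d | b | y | h | a
4 | 7 | r | 7 | 6
4 | 7 | s | 7 | 5
4 | 7 | t | 7 | 4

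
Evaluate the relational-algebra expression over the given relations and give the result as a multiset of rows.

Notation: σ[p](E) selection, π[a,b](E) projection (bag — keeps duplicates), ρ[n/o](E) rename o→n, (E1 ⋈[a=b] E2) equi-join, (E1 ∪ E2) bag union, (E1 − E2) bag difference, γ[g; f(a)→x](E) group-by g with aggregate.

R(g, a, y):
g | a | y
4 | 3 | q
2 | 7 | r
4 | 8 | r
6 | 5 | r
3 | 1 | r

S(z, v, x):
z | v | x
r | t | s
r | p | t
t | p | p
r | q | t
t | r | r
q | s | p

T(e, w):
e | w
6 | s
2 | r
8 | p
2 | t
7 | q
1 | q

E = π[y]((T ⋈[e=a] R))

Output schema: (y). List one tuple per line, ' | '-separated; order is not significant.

Row counts bottom-up:
  T → 6
  R → 5
  (T ⋈[e=a] R) → 3
  π[y]((T ⋈[e=a] R)) → 3

== RESULT ==
y
r
r
r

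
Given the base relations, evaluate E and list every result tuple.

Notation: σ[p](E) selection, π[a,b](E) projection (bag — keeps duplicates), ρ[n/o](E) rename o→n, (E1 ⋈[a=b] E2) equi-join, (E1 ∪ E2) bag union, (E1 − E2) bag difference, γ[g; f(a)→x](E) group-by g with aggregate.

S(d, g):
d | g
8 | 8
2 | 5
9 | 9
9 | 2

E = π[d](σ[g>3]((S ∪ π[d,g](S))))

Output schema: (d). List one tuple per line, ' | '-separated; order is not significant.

Subexpression sizes:
  S → 4
  S → 4
  π[d,g](S) → 4
  (S ∪ π[d,g](S)) → 8
  σ[g>3]((S ∪ π[d,g](S))) → 6
  π[d](σ[g>3]((S ∪ π[d,g](S)))) → 6

== RESULT ==
d
2
2
8
8
9
9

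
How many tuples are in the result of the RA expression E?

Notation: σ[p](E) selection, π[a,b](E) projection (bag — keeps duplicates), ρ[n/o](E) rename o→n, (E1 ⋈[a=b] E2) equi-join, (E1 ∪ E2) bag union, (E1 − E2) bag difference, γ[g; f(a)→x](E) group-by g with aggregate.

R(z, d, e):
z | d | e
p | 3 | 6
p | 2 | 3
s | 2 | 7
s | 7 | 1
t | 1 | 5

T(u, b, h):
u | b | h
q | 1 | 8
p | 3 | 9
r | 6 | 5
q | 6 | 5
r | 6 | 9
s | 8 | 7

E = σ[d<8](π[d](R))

Subexpression sizes:
  R → 5
  π[d](R) → 5
  σ[d<8](π[d](R)) → 5

|E| = 5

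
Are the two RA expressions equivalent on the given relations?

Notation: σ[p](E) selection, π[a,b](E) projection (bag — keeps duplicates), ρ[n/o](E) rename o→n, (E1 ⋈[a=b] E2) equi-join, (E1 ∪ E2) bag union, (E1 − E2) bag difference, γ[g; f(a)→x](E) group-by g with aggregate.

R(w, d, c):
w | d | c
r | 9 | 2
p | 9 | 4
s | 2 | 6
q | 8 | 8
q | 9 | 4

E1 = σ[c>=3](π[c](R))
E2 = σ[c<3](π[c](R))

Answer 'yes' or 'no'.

E1 per-node cardinality:
  R → 5
  π[c](R) → 5
  σ[c>=3](π[c](R)) → 4
E2 per-node cardinality:
  R → 5
  π[c](R) → 5
  σ[c<3](π[c](R)) → 1

E1 result:
c
4
4
6
8
E2 result:
c
2
Witness: (6,) appears 1× in E1 but 0× in E2.

no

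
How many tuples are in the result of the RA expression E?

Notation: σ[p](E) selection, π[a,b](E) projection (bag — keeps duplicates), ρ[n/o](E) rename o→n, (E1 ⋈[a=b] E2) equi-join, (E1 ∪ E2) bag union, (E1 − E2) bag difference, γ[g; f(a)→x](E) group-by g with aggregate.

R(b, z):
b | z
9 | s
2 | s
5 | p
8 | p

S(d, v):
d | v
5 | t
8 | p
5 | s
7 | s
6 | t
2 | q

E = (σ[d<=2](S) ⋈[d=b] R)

Stepwise |·|:
  S → 6
  σ[d<=2](S) → 1
  R → 4
  (σ[d<=2](S) ⋈[d=b] R) → 1

|E| = 1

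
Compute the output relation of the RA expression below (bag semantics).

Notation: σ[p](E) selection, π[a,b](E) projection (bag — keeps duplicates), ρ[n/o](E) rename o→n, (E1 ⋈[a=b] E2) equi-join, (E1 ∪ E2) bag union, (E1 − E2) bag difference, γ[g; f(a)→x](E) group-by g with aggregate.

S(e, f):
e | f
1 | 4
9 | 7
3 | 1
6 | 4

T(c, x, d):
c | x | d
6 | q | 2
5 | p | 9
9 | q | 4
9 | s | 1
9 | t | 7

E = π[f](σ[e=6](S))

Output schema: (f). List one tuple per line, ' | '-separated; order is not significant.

Row counts bottom-up:
  S → 4
  σ[e=6](S) → 1
  π[f](σ[e=6](S)) → 1

== RESULT ==
f
4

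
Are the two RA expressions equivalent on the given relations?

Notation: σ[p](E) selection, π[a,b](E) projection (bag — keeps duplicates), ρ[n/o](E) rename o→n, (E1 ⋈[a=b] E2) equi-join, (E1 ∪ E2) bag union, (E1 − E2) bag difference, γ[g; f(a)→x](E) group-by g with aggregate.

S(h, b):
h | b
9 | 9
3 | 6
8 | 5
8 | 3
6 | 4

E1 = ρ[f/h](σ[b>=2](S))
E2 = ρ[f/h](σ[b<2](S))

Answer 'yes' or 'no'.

E1 subexpression sizes:
  S → 5
  σ[b>=2](S) → 5
  ρ[f/h](σ[b>=2](S)) → 5
E2 subexpression sizes:
  S → 5
  σ[b<2](S) → 0
  ρ[f/h](σ[b<2](S)) → 0

E1 result:
f | b
3 | 6
6 | 4
8 | 3
8 | 5
9 | 9
E2 result:
f | b
(0 rows)
Witness: (8, 3) appears 1× in E1 but 0× in E2.

no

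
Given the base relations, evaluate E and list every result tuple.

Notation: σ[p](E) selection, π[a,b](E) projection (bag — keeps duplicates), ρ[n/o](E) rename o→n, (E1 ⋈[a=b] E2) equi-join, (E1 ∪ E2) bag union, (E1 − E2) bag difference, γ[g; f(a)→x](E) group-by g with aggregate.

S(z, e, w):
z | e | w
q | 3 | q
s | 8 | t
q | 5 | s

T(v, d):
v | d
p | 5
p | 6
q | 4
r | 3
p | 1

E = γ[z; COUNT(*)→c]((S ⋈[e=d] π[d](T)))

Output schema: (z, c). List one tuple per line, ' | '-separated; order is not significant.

Stepwise |·|:
  S → 3
  T → 5
  π[d](T) → 5
  (S ⋈[e=d] π[d](T)) → 2
  γ[z; COUNT(*)→c]((S ⋈[e=d] π[d](T))) → 1

== RESULT ==
z | c
q | 2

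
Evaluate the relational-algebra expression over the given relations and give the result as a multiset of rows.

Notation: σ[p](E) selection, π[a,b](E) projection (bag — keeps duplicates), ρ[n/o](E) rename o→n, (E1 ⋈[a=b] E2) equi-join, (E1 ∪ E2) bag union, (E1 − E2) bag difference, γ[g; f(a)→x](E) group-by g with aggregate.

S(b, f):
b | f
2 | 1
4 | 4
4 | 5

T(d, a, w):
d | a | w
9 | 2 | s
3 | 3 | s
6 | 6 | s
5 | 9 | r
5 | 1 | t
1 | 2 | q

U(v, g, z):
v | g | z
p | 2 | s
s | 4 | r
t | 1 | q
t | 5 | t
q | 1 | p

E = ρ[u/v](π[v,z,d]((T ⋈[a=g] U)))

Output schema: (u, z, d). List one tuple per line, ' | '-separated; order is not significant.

Subexpression sizes:
  T → 6
  U → 5
  (T ⋈[a=g] U) → 4
  π[v,z,d]((T ⋈[a=g] U)) → 4
  ρ[u/v](π[v,z,d]((T ⋈[a=g] U))) → 4

== RESULT ==
u | z | d
p | s | 1
p | s | 9
q | p | 5
t | q | 5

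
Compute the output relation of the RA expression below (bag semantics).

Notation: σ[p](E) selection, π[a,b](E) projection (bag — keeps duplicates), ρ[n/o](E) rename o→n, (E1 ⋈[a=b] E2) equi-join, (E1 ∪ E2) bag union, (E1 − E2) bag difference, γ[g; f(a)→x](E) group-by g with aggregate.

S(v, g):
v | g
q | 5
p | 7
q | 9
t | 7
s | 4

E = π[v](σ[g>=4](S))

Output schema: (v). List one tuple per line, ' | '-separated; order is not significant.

Subexpression sizes:
  S → 5
  σ[g>=4](S) → 5
  π[v](σ[g>=4](S)) → 5

== RESULT ==
v
p
q
q
s
t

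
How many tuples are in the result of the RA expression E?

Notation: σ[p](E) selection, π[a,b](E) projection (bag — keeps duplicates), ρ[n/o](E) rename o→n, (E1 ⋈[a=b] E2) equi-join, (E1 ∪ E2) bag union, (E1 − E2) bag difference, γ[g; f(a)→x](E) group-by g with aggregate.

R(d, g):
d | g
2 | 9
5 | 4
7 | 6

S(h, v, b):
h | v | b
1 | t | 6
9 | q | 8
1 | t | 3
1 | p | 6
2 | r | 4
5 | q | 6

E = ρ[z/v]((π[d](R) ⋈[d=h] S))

Subexpression sizes:
  R → 3
  π[d](R) → 3
  S → 6
  (π[d](R) ⋈[d=h] S) → 2
  ρ[z/v]((π[d](R) ⋈[d=h] S)) → 2

|E| = 2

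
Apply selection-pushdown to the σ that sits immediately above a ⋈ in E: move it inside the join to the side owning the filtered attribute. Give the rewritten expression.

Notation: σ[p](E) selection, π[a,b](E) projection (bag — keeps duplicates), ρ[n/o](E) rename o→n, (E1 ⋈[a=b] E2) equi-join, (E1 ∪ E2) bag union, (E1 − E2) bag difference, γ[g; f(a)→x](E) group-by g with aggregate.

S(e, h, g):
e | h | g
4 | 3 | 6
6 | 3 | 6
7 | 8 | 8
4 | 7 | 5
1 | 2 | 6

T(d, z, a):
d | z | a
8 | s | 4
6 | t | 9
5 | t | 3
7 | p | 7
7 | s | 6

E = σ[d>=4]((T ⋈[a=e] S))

σ filters on d, owned by the left side.
E' = (σ[d>=4](T) ⋈[a=e] S)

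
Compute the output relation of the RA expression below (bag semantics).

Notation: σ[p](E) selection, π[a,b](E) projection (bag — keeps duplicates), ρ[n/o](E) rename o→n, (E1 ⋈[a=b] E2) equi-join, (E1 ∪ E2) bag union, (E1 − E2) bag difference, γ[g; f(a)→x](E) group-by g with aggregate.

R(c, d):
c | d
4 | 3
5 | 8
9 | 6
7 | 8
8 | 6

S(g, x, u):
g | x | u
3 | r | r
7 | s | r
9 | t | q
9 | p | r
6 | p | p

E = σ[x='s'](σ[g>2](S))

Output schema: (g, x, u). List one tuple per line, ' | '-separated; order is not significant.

Per-node cardinality:
  S → 5
  σ[g>2](S) → 5
  σ[x='s'](σ[g>2](S)) → 1

== RESULT ==
g | x | u
7 | s | r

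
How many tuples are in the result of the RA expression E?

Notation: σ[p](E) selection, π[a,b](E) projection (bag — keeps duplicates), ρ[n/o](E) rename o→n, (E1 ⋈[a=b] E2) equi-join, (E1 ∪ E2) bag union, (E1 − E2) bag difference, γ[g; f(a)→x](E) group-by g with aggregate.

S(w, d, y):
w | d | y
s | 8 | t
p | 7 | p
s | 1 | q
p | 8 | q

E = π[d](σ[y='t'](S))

Subexpression sizes:
  S → 4
  σ[y='t'](S) → 1
  π[d](σ[y='t'](S)) → 1

|E| = 1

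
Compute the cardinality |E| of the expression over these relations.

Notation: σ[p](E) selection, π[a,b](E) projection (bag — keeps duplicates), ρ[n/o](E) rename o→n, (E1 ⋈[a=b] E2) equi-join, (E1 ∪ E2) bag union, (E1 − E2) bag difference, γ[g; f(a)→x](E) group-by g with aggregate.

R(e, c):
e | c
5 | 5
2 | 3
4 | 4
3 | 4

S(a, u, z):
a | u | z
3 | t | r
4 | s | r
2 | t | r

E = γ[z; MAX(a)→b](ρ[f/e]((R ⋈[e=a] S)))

Row counts bottom-up:
  R → 4
  S → 3
  (R ⋈[e=a] S) → 3
  ρ[f/e]((R ⋈[e=a] S)) → 3
  γ[z; MAX(a)→b](ρ[f/e]((R ⋈[e=a] S))) → 1

|E| = 1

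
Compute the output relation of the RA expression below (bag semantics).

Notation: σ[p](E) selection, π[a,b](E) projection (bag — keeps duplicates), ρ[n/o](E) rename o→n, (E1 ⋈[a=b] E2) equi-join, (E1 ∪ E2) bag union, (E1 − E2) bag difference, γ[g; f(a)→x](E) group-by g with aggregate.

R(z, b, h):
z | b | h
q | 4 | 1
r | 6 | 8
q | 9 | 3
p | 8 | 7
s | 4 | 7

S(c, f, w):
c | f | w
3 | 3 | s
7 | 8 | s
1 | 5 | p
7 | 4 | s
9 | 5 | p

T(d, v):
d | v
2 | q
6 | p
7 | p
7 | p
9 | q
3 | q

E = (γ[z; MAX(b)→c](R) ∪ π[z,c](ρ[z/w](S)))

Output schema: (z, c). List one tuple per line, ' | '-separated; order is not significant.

Subexpression sizes:
  R → 5
  γ[z; MAX(b)→c](R) → 4
  S → 5
  ρ[z/w](S) → 5
  π[z,c](ρ[z/w](S)) → 5
  (γ[z; MAX(b)→c](R) ∪ π[z,c](ρ[z/w](S))) → 9

== RESULT ==
z | c
p | 1
p | 8
p | 9
q | 9
r | 6
s | 3
s | 4
s | 7
s | 7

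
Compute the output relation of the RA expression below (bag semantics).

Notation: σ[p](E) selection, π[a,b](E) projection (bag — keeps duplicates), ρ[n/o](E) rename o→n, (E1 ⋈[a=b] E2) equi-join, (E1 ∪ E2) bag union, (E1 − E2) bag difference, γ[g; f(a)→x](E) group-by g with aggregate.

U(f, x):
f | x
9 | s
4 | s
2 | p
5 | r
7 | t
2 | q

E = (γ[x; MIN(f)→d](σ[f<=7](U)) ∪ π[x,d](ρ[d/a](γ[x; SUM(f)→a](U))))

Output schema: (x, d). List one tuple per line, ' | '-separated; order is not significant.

Subexpression sizes:
  U → 6
  σ[f<=7](U) → 5
  γ[x; MIN(f)→d](σ[f<=7](U)) → 5
  U → 6
  γ[x; SUM(f)→a](U) → 5
  ρ[d/a](γ[x; SUM(f)→a](U)) → 5
  π[x,d](ρ[d/a](γ[x; SUM(f)→a](U))) → 5
  (γ[x; MIN(f)→d](σ[f<=7](U)) ∪ π[x,d](ρ[d/a](γ[x; SUM(f)→a](U)))) → 10

== RESULT ==
x | d
p | 2
p | 2
q | 2
q | 2
r | 5
r | 5
s | 4
s | 13
t | 7
t | 7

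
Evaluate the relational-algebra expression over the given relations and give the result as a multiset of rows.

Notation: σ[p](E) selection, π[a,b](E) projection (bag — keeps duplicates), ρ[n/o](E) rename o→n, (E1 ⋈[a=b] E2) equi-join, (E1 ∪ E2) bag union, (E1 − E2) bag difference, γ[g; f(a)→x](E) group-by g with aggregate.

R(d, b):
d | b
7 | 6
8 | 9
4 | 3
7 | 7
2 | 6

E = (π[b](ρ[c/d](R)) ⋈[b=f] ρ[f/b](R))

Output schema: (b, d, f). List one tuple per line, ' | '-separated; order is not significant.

Per-node cardinality:
  R → 5
  ρ[c/d](R) → 5
  π[b](ρ[c/d](R)) → 5
  R → 5
  ρ[f/b](R) → 5
  (π[b](ρ[c/d](R)) ⋈[b=f] ρ[f/b](R)) → 7

== RESULT ==
b | d | f
3 | 4 | 3
6 | 2 | 6
6 | 2 | 6
6 | 7 | 6
6 | 7 | 6
7 | 7 | 7
9 | 8 | 9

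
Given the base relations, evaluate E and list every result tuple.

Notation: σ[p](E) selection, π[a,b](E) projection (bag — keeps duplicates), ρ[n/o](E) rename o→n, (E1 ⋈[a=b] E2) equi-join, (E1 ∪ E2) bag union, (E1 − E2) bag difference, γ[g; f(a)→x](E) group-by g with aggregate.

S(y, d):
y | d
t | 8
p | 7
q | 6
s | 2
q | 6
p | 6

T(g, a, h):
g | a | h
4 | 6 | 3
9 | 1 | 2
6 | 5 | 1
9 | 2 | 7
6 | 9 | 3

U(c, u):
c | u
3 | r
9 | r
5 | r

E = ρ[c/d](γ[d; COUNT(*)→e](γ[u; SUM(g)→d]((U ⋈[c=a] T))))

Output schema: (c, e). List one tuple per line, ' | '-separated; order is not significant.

Per-node cardinality:
  U → 3
  T → 5
  (U ⋈[c=a] T) → 2
  γ[u; SUM(g)→d]((U ⋈[c=a] T)) → 1
  γ[d; COUNT(*)→e](γ[u; SUM(g)→d]((U ⋈[c=a] T))) → 1
  ρ[c/d](γ[d; COUNT(*)→e](γ[u; SUM(g)→d]((U ⋈[c=a] T)))) → 1

== RESULT ==
c | e
12 | 1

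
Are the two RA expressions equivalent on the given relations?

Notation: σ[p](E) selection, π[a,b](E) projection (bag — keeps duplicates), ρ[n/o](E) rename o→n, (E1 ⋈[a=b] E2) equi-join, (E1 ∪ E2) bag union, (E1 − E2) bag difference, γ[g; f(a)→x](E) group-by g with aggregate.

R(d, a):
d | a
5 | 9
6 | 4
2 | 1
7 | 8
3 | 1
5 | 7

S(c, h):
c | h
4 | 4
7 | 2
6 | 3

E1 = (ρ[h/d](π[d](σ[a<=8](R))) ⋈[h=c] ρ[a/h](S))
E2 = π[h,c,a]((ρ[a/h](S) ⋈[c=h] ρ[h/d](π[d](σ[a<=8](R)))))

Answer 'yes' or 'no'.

E1 row counts bottom-up:
  R → 6
  σ[a<=8](R) → 5
  π[d](σ[a<=8](R)) → 5
  ρ[h/d](π[d](σ[a<=8](R))) → 5
  S → 3
  ρ[a/h](S) → 3
  (ρ[h/d](π[d](σ[a<=8](R))) ⋈[h=c] ρ[a/h](S)) → 2
E2 row counts bottom-up:
  S → 3
  ρ[a/h](S) → 3
  R → 6
  σ[a<=8](R) → 5
  π[d](σ[a<=8](R)) → 5
  ρ[h/d](π[d](σ[a<=8](R))) → 5
  (ρ[a/h](S) ⋈[c=h] ρ[h/d](π[d](σ[a<=8](R)))) → 2
  π[h,c,a]((ρ[a/h](S) ⋈[c=h] ρ[h/d](π[d](σ[a<=8](R))))) → 2

E1 and E2 produce the same multiset:
h | c | a
6 | 6 | 3
7 | 7 | 2

yes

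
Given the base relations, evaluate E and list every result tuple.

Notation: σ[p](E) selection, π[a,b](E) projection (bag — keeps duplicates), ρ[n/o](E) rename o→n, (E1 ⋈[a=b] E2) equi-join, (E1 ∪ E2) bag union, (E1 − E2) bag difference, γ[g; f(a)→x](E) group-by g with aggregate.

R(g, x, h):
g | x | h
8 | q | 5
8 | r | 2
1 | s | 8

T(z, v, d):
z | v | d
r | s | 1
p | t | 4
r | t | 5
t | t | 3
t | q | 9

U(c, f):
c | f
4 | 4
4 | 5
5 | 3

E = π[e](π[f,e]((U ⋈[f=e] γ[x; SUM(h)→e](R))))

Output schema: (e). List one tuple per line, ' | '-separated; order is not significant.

Row counts bottom-up:
  U → 3
  R → 3
  γ[x; SUM(h)→e](R) → 3
  (U ⋈[f=e] γ[x; SUM(h)→e](R)) → 1
  π[f,e]((U ⋈[f=e] γ[x; SUM(h)→e](R))) → 1
  π[e](π[f,e]((U ⋈[f=e] γ[x; SUM(h)→e](R)))) → 1

== RESULT ==
e
5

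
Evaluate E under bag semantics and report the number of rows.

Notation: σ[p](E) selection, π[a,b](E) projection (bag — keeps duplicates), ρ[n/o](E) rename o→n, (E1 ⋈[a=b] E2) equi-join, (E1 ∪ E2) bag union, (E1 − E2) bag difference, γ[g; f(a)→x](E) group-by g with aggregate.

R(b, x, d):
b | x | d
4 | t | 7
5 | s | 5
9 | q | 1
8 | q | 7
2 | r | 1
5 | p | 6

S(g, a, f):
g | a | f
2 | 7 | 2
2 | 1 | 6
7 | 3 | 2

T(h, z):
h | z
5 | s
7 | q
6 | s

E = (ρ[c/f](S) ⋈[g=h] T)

Stepwise |·|:
  S → 3
  ρ[c/f](S) → 3
  T → 3
  (ρ[c/f](S) ⋈[g=h] T) → 1

|E| = 1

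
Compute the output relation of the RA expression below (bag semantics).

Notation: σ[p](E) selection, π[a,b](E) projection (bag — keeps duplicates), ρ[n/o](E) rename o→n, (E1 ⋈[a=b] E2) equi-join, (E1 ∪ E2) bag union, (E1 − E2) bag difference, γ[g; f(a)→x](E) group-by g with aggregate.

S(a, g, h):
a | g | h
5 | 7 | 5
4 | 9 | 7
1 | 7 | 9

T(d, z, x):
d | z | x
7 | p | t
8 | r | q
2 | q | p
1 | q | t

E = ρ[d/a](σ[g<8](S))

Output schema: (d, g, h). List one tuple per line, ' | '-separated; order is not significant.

Per-node cardinality:
  S → 3
  σ[g<8](S) → 2
  ρ[d/a](σ[g<8](S)) → 2

== RESULT ==
d | g | h
1 | 7 | 9
5 | 7 | 5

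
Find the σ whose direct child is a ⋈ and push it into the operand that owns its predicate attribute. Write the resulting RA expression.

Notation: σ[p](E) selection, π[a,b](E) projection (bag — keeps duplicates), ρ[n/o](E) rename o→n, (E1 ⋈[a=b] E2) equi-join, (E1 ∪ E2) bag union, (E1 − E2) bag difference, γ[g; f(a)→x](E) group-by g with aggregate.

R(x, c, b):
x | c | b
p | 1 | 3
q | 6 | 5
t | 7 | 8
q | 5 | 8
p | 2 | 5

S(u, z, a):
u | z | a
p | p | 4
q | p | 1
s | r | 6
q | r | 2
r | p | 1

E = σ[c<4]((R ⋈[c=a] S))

σ filters on c, owned by the left side.
E' = (σ[c<4](R) ⋈[c=a] S)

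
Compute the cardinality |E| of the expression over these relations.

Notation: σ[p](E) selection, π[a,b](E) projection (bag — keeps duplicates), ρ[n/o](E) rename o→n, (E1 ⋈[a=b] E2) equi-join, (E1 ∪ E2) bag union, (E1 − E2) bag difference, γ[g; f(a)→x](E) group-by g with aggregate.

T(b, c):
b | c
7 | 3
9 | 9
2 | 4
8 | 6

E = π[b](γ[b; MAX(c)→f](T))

Row counts bottom-up:
  T → 4
  γ[b; MAX(c)→f](T) → 4
  π[b](γ[b; MAX(c)→f](T)) → 4

|E| = 4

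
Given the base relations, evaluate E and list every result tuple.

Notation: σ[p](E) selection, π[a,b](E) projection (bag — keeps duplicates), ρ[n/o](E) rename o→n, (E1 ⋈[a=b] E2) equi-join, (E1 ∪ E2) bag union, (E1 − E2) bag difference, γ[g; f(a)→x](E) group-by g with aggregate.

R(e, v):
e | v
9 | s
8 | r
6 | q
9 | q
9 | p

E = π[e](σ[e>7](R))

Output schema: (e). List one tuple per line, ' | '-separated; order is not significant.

Subexpression sizes:
  R → 5
  σ[e>7](R) → 4
  π[e](σ[e>7](R)) → 4

== RESULT ==
e
8
9
9
9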